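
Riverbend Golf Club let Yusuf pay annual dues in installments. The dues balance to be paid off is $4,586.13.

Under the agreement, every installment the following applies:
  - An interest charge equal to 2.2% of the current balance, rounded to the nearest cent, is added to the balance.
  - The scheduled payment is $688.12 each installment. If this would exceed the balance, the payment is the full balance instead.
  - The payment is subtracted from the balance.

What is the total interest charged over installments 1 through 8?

$429.06

# | Opening | Interest | Payment | End bal
1 | $4,586.13 | $100.89 | $688.12 | $3,998.90
2 | $3,998.90 | $87.98 | $688.12 | $3,398.76
3 | $3,398.76 | $74.77 | $688.12 | $2,785.41
4 | $2,785.41 | $61.28 | $688.12 | $2,158.57
5 | $2,158.57 | $47.49 | $688.12 | $1,517.94
6 | $1,517.94 | $33.39 | $688.12 | $863.21
7 | $863.21 | $18.99 | $688.12 | $194.08
8 | $194.08 | $4.27 | $198.35 | $0.00
Total interest: $100.89 + $87.98 + $74.77 + $61.28 + $47.49 + $33.39 + $18.99 + $4.27 = $429.06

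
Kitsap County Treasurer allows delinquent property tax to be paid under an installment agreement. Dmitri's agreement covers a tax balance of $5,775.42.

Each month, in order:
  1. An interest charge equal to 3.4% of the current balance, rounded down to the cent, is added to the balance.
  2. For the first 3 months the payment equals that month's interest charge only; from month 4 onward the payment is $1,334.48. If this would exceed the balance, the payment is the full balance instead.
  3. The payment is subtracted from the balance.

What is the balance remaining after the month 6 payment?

Month 1: opening $5,775.42; interest $196.36 → $5,971.78; payment $196.36; balance $5,775.42
Month 2: opening $5,775.42; interest $196.36 → $5,971.78; payment $196.36; balance $5,775.42
Month 3: opening $5,775.42; interest $196.36 → $5,971.78; payment $196.36; balance $5,775.42
Month 4: opening $5,775.42; interest $196.36 → $5,971.78; payment $1,334.48; balance $4,637.30
Month 5: opening $4,637.30; interest $157.66 → $4,794.96; payment $1,334.48; balance $3,460.48
Month 6: opening $3,460.48; interest $117.65 → $3,578.13; payment $1,334.48; balance $2,243.65

$2,243.65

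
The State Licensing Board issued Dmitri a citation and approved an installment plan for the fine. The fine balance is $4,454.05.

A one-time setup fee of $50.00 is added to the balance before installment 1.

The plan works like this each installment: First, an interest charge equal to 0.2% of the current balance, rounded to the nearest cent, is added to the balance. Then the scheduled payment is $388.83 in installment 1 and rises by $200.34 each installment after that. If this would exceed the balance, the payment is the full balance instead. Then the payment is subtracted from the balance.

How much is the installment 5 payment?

$1,190.19

Installment 1: $4,504.05 +$9.01 interest = $4,513.06; pay $388.83 → $4,124.23
Installment 2: $4,124.23 +$8.25 interest = $4,132.48; pay $589.17 → $3,543.31
Installment 3: $3,543.31 +$7.09 interest = $3,550.40; pay $789.51 → $2,760.89
Installment 4: $2,760.89 +$5.52 interest = $2,766.41; pay $989.85 → $1,776.56
Installment 5: $1,776.56 +$3.55 interest = $1,780.11; pay $1,190.19 → $589.92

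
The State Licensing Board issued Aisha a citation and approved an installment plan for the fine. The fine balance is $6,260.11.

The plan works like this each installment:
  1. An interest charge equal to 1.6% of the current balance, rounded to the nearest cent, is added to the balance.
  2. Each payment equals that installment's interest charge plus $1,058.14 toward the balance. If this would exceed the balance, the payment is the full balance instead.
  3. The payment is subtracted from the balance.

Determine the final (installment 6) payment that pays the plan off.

$984.92

Installment 1: opening $6,260.11; interest $100.16 → $6,360.27; payment $1,158.30; balance $5,201.97
Installment 2: opening $5,201.97; interest $83.23 → $5,285.20; payment $1,141.37; balance $4,143.83
Installment 3: opening $4,143.83; interest $66.30 → $4,210.13; payment $1,124.44; balance $3,085.69
Installment 4: opening $3,085.69; interest $49.37 → $3,135.06; payment $1,107.51; balance $2,027.55
Installment 5: opening $2,027.55; interest $32.44 → $2,059.99; payment $1,090.58; balance $969.41
Installment 6: opening $969.41; interest $15.51 → $984.92; payment $984.92; balance $0.00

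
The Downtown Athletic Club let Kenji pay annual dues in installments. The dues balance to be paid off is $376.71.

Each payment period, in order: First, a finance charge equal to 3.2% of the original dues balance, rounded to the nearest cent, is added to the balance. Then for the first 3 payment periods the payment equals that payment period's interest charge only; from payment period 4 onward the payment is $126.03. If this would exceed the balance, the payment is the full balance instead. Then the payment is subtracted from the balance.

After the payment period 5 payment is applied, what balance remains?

Payment period 1: opening $376.71; interest $12.05 → $388.76; payment $12.05; balance $376.71
Payment period 2: opening $376.71; interest $12.05 → $388.76; payment $12.05; balance $376.71
Payment period 3: opening $376.71; interest $12.05 → $388.76; payment $12.05; balance $376.71
Payment period 4: opening $376.71; interest $12.05 → $388.76; payment $126.03; balance $262.73
Payment period 5: opening $262.73; interest $12.05 → $274.78; payment $126.03; balance $148.75

$148.75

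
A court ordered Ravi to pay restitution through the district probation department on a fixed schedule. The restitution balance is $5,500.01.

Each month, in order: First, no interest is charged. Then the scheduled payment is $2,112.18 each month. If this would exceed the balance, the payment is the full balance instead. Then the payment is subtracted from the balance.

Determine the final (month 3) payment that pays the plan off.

Month 1: $5,500.01 − $2,112.18 → $3,387.83
Month 2: $3,387.83 − $2,112.18 → $1,275.65
Month 3: $1,275.65 − $1,275.65 → $0.00

$1,275.65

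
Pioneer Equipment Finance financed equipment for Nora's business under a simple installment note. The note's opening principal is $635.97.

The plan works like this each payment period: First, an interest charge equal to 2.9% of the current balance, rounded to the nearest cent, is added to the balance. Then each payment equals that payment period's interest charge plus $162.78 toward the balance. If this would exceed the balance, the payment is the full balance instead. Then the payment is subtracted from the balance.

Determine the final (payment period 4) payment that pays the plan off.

Payment period 1: opening $635.97; interest $18.44 → $654.41; payment $181.22; balance $473.19
Payment period 2: opening $473.19; interest $13.72 → $486.91; payment $176.50; balance $310.41
Payment period 3: opening $310.41; interest $9.00 → $319.41; payment $171.78; balance $147.63
Payment period 4: opening $147.63; interest $4.28 → $151.91; payment $151.91; balance $0.00

$151.91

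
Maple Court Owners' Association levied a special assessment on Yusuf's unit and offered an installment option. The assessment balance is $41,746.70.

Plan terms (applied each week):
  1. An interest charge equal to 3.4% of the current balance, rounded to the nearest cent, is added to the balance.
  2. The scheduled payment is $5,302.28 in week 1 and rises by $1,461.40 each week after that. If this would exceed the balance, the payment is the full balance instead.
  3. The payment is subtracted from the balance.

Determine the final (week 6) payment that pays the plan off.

Week 1: opening $41,746.70; interest $1,419.39 → $43,166.09; payment $5,302.28; balance $37,863.81
Week 2: opening $37,863.81; interest $1,287.37 → $39,151.18; payment $6,763.68; balance $32,387.50
Week 3: opening $32,387.50; interest $1,101.18 → $33,488.68; payment $8,225.08; balance $25,263.60
Week 4: opening $25,263.60; interest $858.96 → $26,122.56; payment $9,686.48; balance $16,436.08
Week 5: opening $16,436.08; interest $558.83 → $16,994.91; payment $11,147.88; balance $5,847.03
Week 6: opening $5,847.03; interest $198.80 → $6,045.83; payment $6,045.83; balance $0.00

$6,045.83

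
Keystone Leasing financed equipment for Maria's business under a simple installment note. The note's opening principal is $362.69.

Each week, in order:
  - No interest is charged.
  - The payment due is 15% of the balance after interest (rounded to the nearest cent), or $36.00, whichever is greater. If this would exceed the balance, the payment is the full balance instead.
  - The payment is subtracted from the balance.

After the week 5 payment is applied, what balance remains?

$150.74

Week 1: opening $362.69; payment $54.40; balance $308.29
Week 2: opening $308.29; payment $46.24; balance $262.05
Week 3: opening $262.05; payment $39.31; balance $222.74
Week 4: opening $222.74; payment $36.00; balance $186.74
Week 5: opening $186.74; payment $36.00; balance $150.74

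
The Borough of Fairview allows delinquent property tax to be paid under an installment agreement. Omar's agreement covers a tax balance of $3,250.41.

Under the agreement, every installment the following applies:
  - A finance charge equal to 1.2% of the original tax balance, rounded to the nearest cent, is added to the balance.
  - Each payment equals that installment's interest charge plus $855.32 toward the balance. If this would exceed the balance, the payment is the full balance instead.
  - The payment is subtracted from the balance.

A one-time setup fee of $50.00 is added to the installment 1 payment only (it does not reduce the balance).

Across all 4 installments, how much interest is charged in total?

# | Opening | Interest | Payment | Fee | End bal
1 | $3,250.41 | $39.00 | $894.32 | $50.00 | $2,395.09
2 | $2,395.09 | $39.00 | $894.32 | — | $1,539.77
3 | $1,539.77 | $39.00 | $894.32 | — | $684.45
4 | $684.45 | $39.00 | $723.45 | — | $0.00
Total interest: $39.00 + $39.00 + $39.00 + $39.00 = $156.00

$156.00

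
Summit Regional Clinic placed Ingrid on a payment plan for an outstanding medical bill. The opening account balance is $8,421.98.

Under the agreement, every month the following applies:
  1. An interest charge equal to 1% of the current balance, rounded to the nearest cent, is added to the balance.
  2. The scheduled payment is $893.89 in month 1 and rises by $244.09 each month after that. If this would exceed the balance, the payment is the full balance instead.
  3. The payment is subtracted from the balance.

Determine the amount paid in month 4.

Month 1: $8,421.98 +$84.22 interest = $8,506.20; pay $893.89 → $7,612.31
Month 2: $7,612.31 +$76.12 interest = $7,688.43; pay $1,137.98 → $6,550.45
Month 3: $6,550.45 +$65.50 interest = $6,615.95; pay $1,382.07 → $5,233.88
Month 4: $5,233.88 +$52.34 interest = $5,286.22; pay $1,626.16 → $3,660.06

$1,626.16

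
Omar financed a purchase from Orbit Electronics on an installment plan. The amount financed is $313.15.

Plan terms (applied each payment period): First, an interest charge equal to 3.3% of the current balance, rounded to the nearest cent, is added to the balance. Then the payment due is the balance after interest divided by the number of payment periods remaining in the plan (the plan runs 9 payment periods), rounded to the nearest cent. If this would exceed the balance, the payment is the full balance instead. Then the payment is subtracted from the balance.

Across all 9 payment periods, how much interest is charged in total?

Payment period 1: $313.15 +$10.33 interest = $323.48; pay $35.94 → $287.54
Payment period 2: $287.54 +$9.49 interest = $297.03; pay $37.13 → $259.90
Payment period 3: $259.90 +$8.58 interest = $268.48; pay $38.35 → $230.13
Payment period 4: $230.13 +$7.59 interest = $237.72; pay $39.62 → $198.10
Payment period 5: $198.10 +$6.54 interest = $204.64; pay $40.93 → $163.71
Payment period 6: $163.71 +$5.40 interest = $169.11; pay $42.28 → $126.83
Payment period 7: $126.83 +$4.19 interest = $131.02; pay $43.67 → $87.35
Payment period 8: $87.35 +$2.88 interest = $90.23; pay $45.12 → $45.11
Payment period 9: $45.11 +$1.49 interest = $46.60; pay $46.60 → $0.00
Total interest: $10.33 + $9.49 + $8.58 + $7.59 + $6.54 + $5.40 + $4.19 + $2.88 + $1.49 = $56.49

$56.49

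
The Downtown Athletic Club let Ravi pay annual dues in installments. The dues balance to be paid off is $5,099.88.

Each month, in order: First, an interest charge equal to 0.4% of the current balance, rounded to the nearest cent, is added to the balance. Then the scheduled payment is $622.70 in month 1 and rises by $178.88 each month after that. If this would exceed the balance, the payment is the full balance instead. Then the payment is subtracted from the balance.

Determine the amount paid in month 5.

$1,338.22

Month 1: $5,099.88 +$20.40 interest = $5,120.28; pay $622.70 → $4,497.58
Month 2: $4,497.58 +$17.99 interest = $4,515.57; pay $801.58 → $3,713.99
Month 3: $3,713.99 +$14.86 interest = $3,728.85; pay $980.46 → $2,748.39
Month 4: $2,748.39 +$10.99 interest = $2,759.38; pay $1,159.34 → $1,600.04
Month 5: $1,600.04 +$6.40 interest = $1,606.44; pay $1,338.22 → $268.22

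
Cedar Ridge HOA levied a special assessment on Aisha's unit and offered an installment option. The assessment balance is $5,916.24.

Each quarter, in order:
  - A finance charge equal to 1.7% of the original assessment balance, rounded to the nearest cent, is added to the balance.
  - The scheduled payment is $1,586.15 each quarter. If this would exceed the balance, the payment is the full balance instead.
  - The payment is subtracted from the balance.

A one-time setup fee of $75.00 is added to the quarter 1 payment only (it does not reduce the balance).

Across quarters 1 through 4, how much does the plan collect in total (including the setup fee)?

$6,393.56

Quarter 1: opening $5,916.24; interest $100.58 → $6,016.82; payment $1,586.15 (+ $75.00 fee); balance $4,430.67
Quarter 2: opening $4,430.67; interest $100.58 → $4,531.25; payment $1,586.15; balance $2,945.10
Quarter 3: opening $2,945.10; interest $100.58 → $3,045.68; payment $1,586.15; balance $1,459.53
Quarter 4: opening $1,459.53; interest $100.58 → $1,560.11; payment $1,560.11; balance $0.00
Total paid: $6,393.56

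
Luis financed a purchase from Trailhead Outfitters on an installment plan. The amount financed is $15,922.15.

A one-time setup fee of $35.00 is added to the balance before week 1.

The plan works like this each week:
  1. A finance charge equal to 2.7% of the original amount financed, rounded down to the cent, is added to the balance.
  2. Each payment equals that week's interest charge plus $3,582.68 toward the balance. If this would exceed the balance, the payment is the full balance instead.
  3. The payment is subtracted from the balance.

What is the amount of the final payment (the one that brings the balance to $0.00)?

$2,056.32

Week 1: opening $15,957.15; interest $429.89 → $16,387.04; payment $4,012.57; balance $12,374.47
Week 2: opening $12,374.47; interest $429.89 → $12,804.36; payment $4,012.57; balance $8,791.79
Week 3: opening $8,791.79; interest $429.89 → $9,221.68; payment $4,012.57; balance $5,209.11
Week 4: opening $5,209.11; interest $429.89 → $5,639.00; payment $4,012.57; balance $1,626.43
Week 5: opening $1,626.43; interest $429.89 → $2,056.32; payment $2,056.32; balance $0.00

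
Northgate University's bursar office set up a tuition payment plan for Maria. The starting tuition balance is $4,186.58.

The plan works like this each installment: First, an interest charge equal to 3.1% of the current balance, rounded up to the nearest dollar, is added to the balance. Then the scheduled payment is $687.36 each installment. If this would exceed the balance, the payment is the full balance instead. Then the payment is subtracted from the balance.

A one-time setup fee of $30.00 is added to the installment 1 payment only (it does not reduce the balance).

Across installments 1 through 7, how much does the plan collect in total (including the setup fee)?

Installment 1: $4,186.58 +$130.00 interest = $4,316.58; pay $687.36 (+ $30.00 fee) → $3,629.22
Installment 2: $3,629.22 +$113.00 interest = $3,742.22; pay $687.36 → $3,054.86
Installment 3: $3,054.86 +$95.00 interest = $3,149.86; pay $687.36 → $2,462.50
Installment 4: $2,462.50 +$77.00 interest = $2,539.50; pay $687.36 → $1,852.14
Installment 5: $1,852.14 +$58.00 interest = $1,910.14; pay $687.36 → $1,222.78
Installment 6: $1,222.78 +$38.00 interest = $1,260.78; pay $687.36 → $573.42
Installment 7: $573.42 +$18.00 interest = $591.42; pay $591.42 → $0.00
Total paid: $4,745.58

$4,745.58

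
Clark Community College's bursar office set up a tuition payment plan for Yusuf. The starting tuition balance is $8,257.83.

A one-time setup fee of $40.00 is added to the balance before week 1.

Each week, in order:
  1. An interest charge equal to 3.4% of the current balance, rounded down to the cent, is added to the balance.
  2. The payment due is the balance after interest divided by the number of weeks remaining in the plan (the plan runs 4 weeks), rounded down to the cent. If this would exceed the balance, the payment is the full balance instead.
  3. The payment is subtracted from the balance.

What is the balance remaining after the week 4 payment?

$0.00

Week 1: opening $8,297.83; interest $282.12 → $8,579.95; payment $2,144.98; balance $6,434.97
Week 2: opening $6,434.97; interest $218.78 → $6,653.75; payment $2,217.91; balance $4,435.84
Week 3: opening $4,435.84; interest $150.81 → $4,586.65; payment $2,293.32; balance $2,293.33
Week 4: opening $2,293.33; interest $77.97 → $2,371.30; payment $2,371.30; balance $0.00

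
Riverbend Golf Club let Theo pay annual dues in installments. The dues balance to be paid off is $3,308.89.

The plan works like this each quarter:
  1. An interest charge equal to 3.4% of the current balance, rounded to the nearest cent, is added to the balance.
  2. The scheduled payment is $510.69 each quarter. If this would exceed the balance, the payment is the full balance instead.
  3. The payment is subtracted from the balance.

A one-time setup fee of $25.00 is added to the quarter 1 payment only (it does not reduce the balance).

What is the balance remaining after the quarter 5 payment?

Quarter 1: $3,308.89 +$112.50 interest = $3,421.39; pay $510.69 (+ $25.00 fee) → $2,910.70
Quarter 2: $2,910.70 +$98.96 interest = $3,009.66; pay $510.69 → $2,498.97
Quarter 3: $2,498.97 +$84.96 interest = $2,583.93; pay $510.69 → $2,073.24
Quarter 4: $2,073.24 +$70.49 interest = $2,143.73; pay $510.69 → $1,633.04
Quarter 5: $1,633.04 +$55.52 interest = $1,688.56; pay $510.69 → $1,177.87

$1,177.87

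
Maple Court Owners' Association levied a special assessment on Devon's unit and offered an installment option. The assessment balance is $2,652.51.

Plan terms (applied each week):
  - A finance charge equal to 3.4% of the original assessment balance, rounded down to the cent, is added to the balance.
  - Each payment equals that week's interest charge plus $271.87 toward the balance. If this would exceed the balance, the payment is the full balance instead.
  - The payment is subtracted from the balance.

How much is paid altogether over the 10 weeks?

$3,554.31

Week 1: $2,652.51 +$90.18 interest = $2,742.69; pay $362.05 → $2,380.64
Week 2: $2,380.64 +$90.18 interest = $2,470.82; pay $362.05 → $2,108.77
Week 3: $2,108.77 +$90.18 interest = $2,198.95; pay $362.05 → $1,836.90
Week 4: $1,836.90 +$90.18 interest = $1,927.08; pay $362.05 → $1,565.03
Week 5: $1,565.03 +$90.18 interest = $1,655.21; pay $362.05 → $1,293.16
Week 6: $1,293.16 +$90.18 interest = $1,383.34; pay $362.05 → $1,021.29
Week 7: $1,021.29 +$90.18 interest = $1,111.47; pay $362.05 → $749.42
Week 8: $749.42 +$90.18 interest = $839.60; pay $362.05 → $477.55
Week 9: $477.55 +$90.18 interest = $567.73; pay $362.05 → $205.68
Week 10: $205.68 +$90.18 interest = $295.86; pay $295.86 → $0.00
Total paid: $3,554.31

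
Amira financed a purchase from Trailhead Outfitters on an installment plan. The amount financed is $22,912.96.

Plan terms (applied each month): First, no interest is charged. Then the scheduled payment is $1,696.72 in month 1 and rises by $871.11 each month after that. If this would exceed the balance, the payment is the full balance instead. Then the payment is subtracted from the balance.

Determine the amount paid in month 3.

Month 1: opening $22,912.96; payment $1,696.72; balance $21,216.24
Month 2: opening $21,216.24; payment $2,567.83; balance $18,648.41
Month 3: opening $18,648.41; payment $3,438.94; balance $15,209.47

$3,438.94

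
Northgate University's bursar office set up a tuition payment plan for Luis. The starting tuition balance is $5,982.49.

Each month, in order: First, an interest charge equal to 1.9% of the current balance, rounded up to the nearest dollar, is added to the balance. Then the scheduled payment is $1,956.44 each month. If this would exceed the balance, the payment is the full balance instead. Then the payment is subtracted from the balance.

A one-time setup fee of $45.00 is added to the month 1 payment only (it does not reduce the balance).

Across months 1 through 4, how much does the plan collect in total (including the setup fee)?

$6,270.49

# | Opening | Interest | Payment | Fee | End bal
1 | $5,982.49 | $114.00 | $1,956.44 | $45.00 | $4,140.05
2 | $4,140.05 | $79.00 | $1,956.44 | — | $2,262.61
3 | $2,262.61 | $43.00 | $1,956.44 | — | $349.17
4 | $349.17 | $7.00 | $356.17 | — | $0.00
Total paid: $6,270.49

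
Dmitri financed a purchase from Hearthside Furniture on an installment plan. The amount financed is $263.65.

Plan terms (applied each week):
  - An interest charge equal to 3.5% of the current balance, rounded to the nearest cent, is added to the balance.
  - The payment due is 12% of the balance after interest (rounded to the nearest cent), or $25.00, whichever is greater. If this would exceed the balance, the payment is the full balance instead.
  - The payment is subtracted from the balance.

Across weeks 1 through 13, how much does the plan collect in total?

$327.43

# | Opening | Interest | Payment | End bal
1 | $263.65 | $9.23 | $32.75 | $240.13
2 | $240.13 | $8.40 | $29.82 | $218.71
3 | $218.71 | $7.65 | $27.16 | $199.20
4 | $199.20 | $6.97 | $25.00 | $181.17
5 | $181.17 | $6.34 | $25.00 | $162.51
6 | $162.51 | $5.69 | $25.00 | $143.20
7 | $143.20 | $5.01 | $25.00 | $123.21
8 | $123.21 | $4.31 | $25.00 | $102.52
9 | $102.52 | $3.59 | $25.00 | $81.11
10 | $81.11 | $2.84 | $25.00 | $58.95
11 | $58.95 | $2.06 | $25.00 | $36.01
12 | $36.01 | $1.26 | $25.00 | $12.27
13 | $12.27 | $0.43 | $12.70 | $0.00
Total paid: $327.43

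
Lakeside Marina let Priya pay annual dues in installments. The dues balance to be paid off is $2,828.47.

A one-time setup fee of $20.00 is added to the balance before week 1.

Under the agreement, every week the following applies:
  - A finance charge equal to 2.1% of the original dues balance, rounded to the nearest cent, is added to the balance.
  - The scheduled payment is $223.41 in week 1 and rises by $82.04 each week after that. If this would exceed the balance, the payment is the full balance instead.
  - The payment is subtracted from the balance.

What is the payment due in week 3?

# | Opening | Interest | Payment | End bal
1 | $2,848.47 | $59.40 | $223.41 | $2,684.46
2 | $2,684.46 | $59.40 | $305.45 | $2,438.41
3 | $2,438.41 | $59.40 | $387.49 | $2,110.32

$387.49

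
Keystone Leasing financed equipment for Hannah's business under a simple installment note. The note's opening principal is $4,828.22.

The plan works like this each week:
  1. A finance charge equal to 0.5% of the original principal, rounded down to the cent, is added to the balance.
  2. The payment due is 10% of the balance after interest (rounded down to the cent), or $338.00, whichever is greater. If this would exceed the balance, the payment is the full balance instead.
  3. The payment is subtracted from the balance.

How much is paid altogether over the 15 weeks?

$5,190.32

Week 1: opening $4,828.22; interest $24.14 → $4,852.36; payment $485.23; balance $4,367.13
Week 2: opening $4,367.13; interest $24.14 → $4,391.27; payment $439.12; balance $3,952.15
Week 3: opening $3,952.15; interest $24.14 → $3,976.29; payment $397.62; balance $3,578.67
Week 4: opening $3,578.67; interest $24.14 → $3,602.81; payment $360.28; balance $3,242.53
Week 5: opening $3,242.53; interest $24.14 → $3,266.67; payment $338.00; balance $2,928.67
Week 6: opening $2,928.67; interest $24.14 → $2,952.81; payment $338.00; balance $2,614.81
Week 7: opening $2,614.81; interest $24.14 → $2,638.95; payment $338.00; balance $2,300.95
Week 8: opening $2,300.95; interest $24.14 → $2,325.09; payment $338.00; balance $1,987.09
Week 9: opening $1,987.09; interest $24.14 → $2,011.23; payment $338.00; balance $1,673.23
Week 10: opening $1,673.23; interest $24.14 → $1,697.37; payment $338.00; balance $1,359.37
Week 11: opening $1,359.37; interest $24.14 → $1,383.51; payment $338.00; balance $1,045.51
Week 12: opening $1,045.51; interest $24.14 → $1,069.65; payment $338.00; balance $731.65
Week 13: opening $731.65; interest $24.14 → $755.79; payment $338.00; balance $417.79
Week 14: opening $417.79; interest $24.14 → $441.93; payment $338.00; balance $103.93
Week 15: opening $103.93; interest $24.14 → $128.07; payment $128.07; balance $0.00
Total paid: $5,190.32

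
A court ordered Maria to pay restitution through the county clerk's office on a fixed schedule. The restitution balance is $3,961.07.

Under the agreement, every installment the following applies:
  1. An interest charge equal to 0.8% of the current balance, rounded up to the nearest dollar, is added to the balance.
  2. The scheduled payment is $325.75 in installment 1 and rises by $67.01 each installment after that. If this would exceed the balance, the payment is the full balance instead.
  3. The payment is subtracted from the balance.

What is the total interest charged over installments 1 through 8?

$160.00

Installment 1: opening $3,961.07; interest $32.00 → $3,993.07; payment $325.75; balance $3,667.32
Installment 2: opening $3,667.32; interest $30.00 → $3,697.32; payment $392.76; balance $3,304.56
Installment 3: opening $3,304.56; interest $27.00 → $3,331.56; payment $459.77; balance $2,871.79
Installment 4: opening $2,871.79; interest $23.00 → $2,894.79; payment $526.78; balance $2,368.01
Installment 5: opening $2,368.01; interest $19.00 → $2,387.01; payment $593.79; balance $1,793.22
Installment 6: opening $1,793.22; interest $15.00 → $1,808.22; payment $660.80; balance $1,147.42
Installment 7: opening $1,147.42; interest $10.00 → $1,157.42; payment $727.81; balance $429.61
Installment 8: opening $429.61; interest $4.00 → $433.61; payment $433.61; balance $0.00
Total interest: $32.00 + $30.00 + $27.00 + $23.00 + $19.00 + $15.00 + $10.00 + $4.00 = $160.00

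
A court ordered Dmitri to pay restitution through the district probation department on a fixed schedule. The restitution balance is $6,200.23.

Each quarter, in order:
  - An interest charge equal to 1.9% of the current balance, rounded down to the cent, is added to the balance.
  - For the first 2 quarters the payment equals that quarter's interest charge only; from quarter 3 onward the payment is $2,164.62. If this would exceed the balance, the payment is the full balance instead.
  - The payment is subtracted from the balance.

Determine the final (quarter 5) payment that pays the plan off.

$2,106.98

Quarter 1: $6,200.23 +$117.80 interest = $6,318.03; pay $117.80 → $6,200.23
Quarter 2: $6,200.23 +$117.80 interest = $6,318.03; pay $117.80 → $6,200.23
Quarter 3: $6,200.23 +$117.80 interest = $6,318.03; pay $2,164.62 → $4,153.41
Quarter 4: $4,153.41 +$78.91 interest = $4,232.32; pay $2,164.62 → $2,067.70
Quarter 5: $2,067.70 +$39.28 interest = $2,106.98; pay $2,106.98 → $0.00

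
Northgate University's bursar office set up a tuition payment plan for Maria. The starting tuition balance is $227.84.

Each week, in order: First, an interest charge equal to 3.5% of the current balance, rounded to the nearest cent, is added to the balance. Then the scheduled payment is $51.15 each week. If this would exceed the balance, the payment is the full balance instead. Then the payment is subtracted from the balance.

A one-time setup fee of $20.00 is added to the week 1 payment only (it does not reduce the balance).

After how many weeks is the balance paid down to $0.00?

Week 1: opening $227.84; interest $7.97 → $235.81; payment $51.15 (+ $20.00 fee); balance $184.66
Week 2: opening $184.66; interest $6.46 → $191.12; payment $51.15; balance $139.97
Week 3: opening $139.97; interest $4.90 → $144.87; payment $51.15; balance $93.72
Week 4: opening $93.72; interest $3.28 → $97.00; payment $51.15; balance $45.85
Week 5: opening $45.85; interest $1.60 → $47.45; payment $47.45; balance $0.00
Balance reaches $0.00 in week 5.

5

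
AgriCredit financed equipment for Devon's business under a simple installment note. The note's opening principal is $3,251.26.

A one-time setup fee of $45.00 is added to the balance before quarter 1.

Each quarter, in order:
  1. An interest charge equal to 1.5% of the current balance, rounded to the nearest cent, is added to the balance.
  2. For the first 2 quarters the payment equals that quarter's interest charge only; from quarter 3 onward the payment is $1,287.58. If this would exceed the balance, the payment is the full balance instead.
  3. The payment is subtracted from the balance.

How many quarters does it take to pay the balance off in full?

5

Quarter 1: opening $3,296.26; interest $49.44 → $3,345.70; payment $49.44; balance $3,296.26
Quarter 2: opening $3,296.26; interest $49.44 → $3,345.70; payment $49.44; balance $3,296.26
Quarter 3: opening $3,296.26; interest $49.44 → $3,345.70; payment $1,287.58; balance $2,058.12
Quarter 4: opening $2,058.12; interest $30.87 → $2,088.99; payment $1,287.58; balance $801.41
Quarter 5: opening $801.41; interest $12.02 → $813.43; payment $813.43; balance $0.00
Balance reaches $0.00 in quarter 5.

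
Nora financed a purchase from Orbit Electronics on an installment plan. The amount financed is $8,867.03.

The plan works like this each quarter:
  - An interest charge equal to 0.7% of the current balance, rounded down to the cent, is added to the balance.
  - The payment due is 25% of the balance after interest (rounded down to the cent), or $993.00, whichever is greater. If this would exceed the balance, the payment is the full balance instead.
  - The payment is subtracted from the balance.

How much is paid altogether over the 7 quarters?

Quarter 1: $8,867.03 +$62.06 interest = $8,929.09; pay $2,232.27 → $6,696.82
Quarter 2: $6,696.82 +$46.87 interest = $6,743.69; pay $1,685.92 → $5,057.77
Quarter 3: $5,057.77 +$35.40 interest = $5,093.17; pay $1,273.29 → $3,819.88
Quarter 4: $3,819.88 +$26.73 interest = $3,846.61; pay $993.00 → $2,853.61
Quarter 5: $2,853.61 +$19.97 interest = $2,873.58; pay $993.00 → $1,880.58
Quarter 6: $1,880.58 +$13.16 interest = $1,893.74; pay $993.00 → $900.74
Quarter 7: $900.74 +$6.30 interest = $907.04; pay $907.04 → $0.00
Total paid: $9,077.52

$9,077.52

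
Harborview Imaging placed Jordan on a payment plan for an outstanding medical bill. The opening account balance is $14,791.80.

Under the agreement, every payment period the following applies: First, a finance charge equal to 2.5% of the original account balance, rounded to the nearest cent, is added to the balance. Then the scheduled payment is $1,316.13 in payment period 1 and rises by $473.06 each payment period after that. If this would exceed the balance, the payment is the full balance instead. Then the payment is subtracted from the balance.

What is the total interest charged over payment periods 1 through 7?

$2,588.60

Payment period 1: opening $14,791.80; interest $369.80 → $15,161.60; payment $1,316.13; balance $13,845.47
Payment period 2: opening $13,845.47; interest $369.80 → $14,215.27; payment $1,789.19; balance $12,426.08
Payment period 3: opening $12,426.08; interest $369.80 → $12,795.88; payment $2,262.25; balance $10,533.63
Payment period 4: opening $10,533.63; interest $369.80 → $10,903.43; payment $2,735.31; balance $8,168.12
Payment period 5: opening $8,168.12; interest $369.80 → $8,537.92; payment $3,208.37; balance $5,329.55
Payment period 6: opening $5,329.55; interest $369.80 → $5,699.35; payment $3,681.43; balance $2,017.92
Payment period 7: opening $2,017.92; interest $369.80 → $2,387.72; payment $2,387.72; balance $0.00
Total interest: $369.80 + $369.80 + $369.80 + $369.80 + $369.80 + $369.80 + $369.80 = $2,588.60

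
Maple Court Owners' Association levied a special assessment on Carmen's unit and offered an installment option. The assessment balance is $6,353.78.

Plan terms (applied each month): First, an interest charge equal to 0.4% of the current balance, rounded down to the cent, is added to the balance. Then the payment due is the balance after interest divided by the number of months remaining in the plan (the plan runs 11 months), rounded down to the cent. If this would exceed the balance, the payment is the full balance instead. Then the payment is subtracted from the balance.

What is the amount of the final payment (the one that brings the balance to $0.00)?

Month 1: opening $6,353.78; interest $25.41 → $6,379.19; payment $579.92; balance $5,799.27
Month 2: opening $5,799.27; interest $23.19 → $5,822.46; payment $582.24; balance $5,240.22
Month 3: opening $5,240.22; interest $20.96 → $5,261.18; payment $584.57; balance $4,676.61
Month 4: opening $4,676.61; interest $18.70 → $4,695.31; payment $586.91; balance $4,108.40
Month 5: opening $4,108.40; interest $16.43 → $4,124.83; payment $589.26; balance $3,535.57
Month 6: opening $3,535.57; interest $14.14 → $3,549.71; payment $591.61; balance $2,958.10
Month 7: opening $2,958.10; interest $11.83 → $2,969.93; payment $593.98; balance $2,375.95
Month 8: opening $2,375.95; interest $9.50 → $2,385.45; payment $596.36; balance $1,789.09
Month 9: opening $1,789.09; interest $7.15 → $1,796.24; payment $598.74; balance $1,197.50
Month 10: opening $1,197.50; interest $4.79 → $1,202.29; payment $601.14; balance $601.15
Month 11: opening $601.15; interest $2.40 → $603.55; payment $603.55; balance $0.00

$603.55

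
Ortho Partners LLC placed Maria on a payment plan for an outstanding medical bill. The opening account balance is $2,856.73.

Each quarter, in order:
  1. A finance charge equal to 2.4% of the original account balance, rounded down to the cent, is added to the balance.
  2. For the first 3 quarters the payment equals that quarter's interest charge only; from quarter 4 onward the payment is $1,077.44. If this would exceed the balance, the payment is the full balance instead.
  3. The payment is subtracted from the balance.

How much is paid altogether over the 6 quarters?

Quarter 1: $2,856.73 +$68.56 interest = $2,925.29; pay $68.56 → $2,856.73
Quarter 2: $2,856.73 +$68.56 interest = $2,925.29; pay $68.56 → $2,856.73
Quarter 3: $2,856.73 +$68.56 interest = $2,925.29; pay $68.56 → $2,856.73
Quarter 4: $2,856.73 +$68.56 interest = $2,925.29; pay $1,077.44 → $1,847.85
Quarter 5: $1,847.85 +$68.56 interest = $1,916.41; pay $1,077.44 → $838.97
Quarter 6: $838.97 +$68.56 interest = $907.53; pay $907.53 → $0.00
Total paid: $3,268.09

$3,268.09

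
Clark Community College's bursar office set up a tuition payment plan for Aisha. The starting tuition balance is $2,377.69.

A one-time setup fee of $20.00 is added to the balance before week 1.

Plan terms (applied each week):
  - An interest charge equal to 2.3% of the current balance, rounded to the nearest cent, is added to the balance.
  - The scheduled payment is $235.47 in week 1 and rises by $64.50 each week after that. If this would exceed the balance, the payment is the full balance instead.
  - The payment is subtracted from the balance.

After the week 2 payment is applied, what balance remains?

$1,968.40

Week 1: $2,397.69 +$55.15 interest = $2,452.84; pay $235.47 → $2,217.37
Week 2: $2,217.37 +$51.00 interest = $2,268.37; pay $299.97 → $1,968.40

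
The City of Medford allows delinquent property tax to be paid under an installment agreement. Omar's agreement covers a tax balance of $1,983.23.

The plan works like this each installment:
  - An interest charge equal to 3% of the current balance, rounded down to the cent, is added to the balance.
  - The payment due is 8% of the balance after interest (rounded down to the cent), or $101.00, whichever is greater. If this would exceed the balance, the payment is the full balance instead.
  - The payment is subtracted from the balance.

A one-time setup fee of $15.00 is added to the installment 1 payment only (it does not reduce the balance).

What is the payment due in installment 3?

$146.74

# | Opening | Interest | Payment | Fee | End bal
1 | $1,983.23 | $59.49 | $163.41 | $15.00 | $1,879.31
2 | $1,879.31 | $56.37 | $154.85 | — | $1,780.83
3 | $1,780.83 | $53.42 | $146.74 | — | $1,687.51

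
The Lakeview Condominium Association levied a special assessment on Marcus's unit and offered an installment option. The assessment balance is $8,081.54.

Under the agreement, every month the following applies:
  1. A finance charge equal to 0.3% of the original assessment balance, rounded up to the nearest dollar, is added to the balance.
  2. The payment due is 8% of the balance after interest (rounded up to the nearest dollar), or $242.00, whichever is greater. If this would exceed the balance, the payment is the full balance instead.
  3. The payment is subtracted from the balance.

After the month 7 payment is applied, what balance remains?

$4,633.54

Month 1: $8,081.54 +$25.00 interest = $8,106.54; pay $649.00 → $7,457.54
Month 2: $7,457.54 +$25.00 interest = $7,482.54; pay $599.00 → $6,883.54
Month 3: $6,883.54 +$25.00 interest = $6,908.54; pay $553.00 → $6,355.54
Month 4: $6,355.54 +$25.00 interest = $6,380.54; pay $511.00 → $5,869.54
Month 5: $5,869.54 +$25.00 interest = $5,894.54; pay $472.00 → $5,422.54
Month 6: $5,422.54 +$25.00 interest = $5,447.54; pay $436.00 → $5,011.54
Month 7: $5,011.54 +$25.00 interest = $5,036.54; pay $403.00 → $4,633.54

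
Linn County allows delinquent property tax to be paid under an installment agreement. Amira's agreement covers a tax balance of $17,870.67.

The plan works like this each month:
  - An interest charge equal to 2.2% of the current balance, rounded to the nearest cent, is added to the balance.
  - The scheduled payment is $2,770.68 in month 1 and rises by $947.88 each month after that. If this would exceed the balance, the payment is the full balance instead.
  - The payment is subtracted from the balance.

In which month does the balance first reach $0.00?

5

Month 1: opening $17,870.67; interest $393.15 → $18,263.82; payment $2,770.68; balance $15,493.14
Month 2: opening $15,493.14; interest $340.85 → $15,833.99; payment $3,718.56; balance $12,115.43
Month 3: opening $12,115.43; interest $266.54 → $12,381.97; payment $4,666.44; balance $7,715.53
Month 4: opening $7,715.53; interest $169.74 → $7,885.27; payment $5,614.32; balance $2,270.95
Month 5: opening $2,270.95; interest $49.96 → $2,320.91; payment $2,320.91; balance $0.00
Balance reaches $0.00 in month 5.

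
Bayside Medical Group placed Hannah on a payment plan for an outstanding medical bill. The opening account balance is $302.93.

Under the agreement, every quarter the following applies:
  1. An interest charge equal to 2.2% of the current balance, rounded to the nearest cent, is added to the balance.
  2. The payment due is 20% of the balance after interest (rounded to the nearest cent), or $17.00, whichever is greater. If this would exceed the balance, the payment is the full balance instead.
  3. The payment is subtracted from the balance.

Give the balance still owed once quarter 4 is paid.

$135.37

# | Opening | Interest | Payment | End bal
1 | $302.93 | $6.66 | $61.92 | $247.67
2 | $247.67 | $5.45 | $50.62 | $202.50
3 | $202.50 | $4.46 | $41.39 | $165.57
4 | $165.57 | $3.64 | $33.84 | $135.37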